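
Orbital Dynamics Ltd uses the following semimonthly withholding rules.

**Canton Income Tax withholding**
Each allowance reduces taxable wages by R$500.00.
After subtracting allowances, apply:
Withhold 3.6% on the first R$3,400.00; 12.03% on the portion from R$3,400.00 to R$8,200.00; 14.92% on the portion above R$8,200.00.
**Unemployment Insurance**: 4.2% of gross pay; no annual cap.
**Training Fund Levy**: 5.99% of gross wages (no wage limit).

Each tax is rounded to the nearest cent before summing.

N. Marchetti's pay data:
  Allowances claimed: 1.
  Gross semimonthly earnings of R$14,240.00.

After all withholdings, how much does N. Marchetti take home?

R$11,262.53

Canton Income Tax: taxable = R$14,240.00 − 1×R$500.00 = R$13,740.00
  R$699.84 + 14.92% × (R$13,740.00 − R$8,200.00) = R$699.84 + 14.92% × R$5,540.00 = R$1,526.41
Unemployment Insurance: 4.2% × R$14,240.00 = R$598.08
Training Fund Levy: 5.99% × R$14,240.00 = R$852.98
Total withheld: R$1,526.41 + R$598.08 + R$852.98 = R$2,977.47
Net pay: R$14,240.00 − R$2,977.47 = R$11,262.53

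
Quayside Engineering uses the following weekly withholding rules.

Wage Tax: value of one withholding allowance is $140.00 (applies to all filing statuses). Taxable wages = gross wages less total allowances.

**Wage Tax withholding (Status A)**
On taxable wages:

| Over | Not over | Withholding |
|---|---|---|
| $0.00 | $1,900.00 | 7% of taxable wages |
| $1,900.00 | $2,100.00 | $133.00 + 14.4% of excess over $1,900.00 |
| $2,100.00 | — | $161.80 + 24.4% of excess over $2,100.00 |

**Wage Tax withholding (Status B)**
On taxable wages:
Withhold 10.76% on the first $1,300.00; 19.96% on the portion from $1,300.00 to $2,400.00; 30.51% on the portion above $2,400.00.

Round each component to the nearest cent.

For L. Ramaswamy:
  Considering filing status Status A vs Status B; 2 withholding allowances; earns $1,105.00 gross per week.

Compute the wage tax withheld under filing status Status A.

Wage Tax (Status A): taxable = $1,105.00 − 2×$140.00 = $825.00
  7% × $825.00 = $57.75

$57.75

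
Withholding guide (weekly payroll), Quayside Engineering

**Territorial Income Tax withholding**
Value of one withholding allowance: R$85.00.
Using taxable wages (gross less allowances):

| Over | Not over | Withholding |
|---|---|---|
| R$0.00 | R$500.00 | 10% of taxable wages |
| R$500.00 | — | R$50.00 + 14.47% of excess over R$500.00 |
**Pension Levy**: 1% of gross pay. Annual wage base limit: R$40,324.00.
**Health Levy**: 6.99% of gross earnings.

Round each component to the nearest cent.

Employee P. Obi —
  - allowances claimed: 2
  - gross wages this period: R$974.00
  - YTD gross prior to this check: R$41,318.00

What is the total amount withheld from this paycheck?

R$162.07

Territorial Income Tax: taxable = R$974.00 − 2×R$85.00 = R$804.00
  R$50.00 + 14.47% × (R$804.00 − R$500.00) = R$50.00 + 14.47% × R$304.00 = R$93.99
Pension Levy: YTD R$41,318.00 ≥ cap R$40,324.00 → R$0.00
Health Levy: 6.99% × R$974.00 = R$68.08
Total: R$93.99 + R$0.00 + R$68.08 = R$162.07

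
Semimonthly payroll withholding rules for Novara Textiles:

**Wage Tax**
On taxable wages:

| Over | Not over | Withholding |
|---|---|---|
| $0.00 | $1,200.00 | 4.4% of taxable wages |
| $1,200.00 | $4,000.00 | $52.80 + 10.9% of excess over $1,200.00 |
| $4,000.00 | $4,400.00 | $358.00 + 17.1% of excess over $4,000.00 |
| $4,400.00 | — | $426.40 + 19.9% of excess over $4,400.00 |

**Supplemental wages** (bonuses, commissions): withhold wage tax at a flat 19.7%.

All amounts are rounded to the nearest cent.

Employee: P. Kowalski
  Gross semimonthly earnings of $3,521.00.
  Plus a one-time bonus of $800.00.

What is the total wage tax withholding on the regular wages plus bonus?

$463.39

Wage Tax: taxable = $3,521.00
  $52.80 + 10.9% × ($3,521.00 − $1,200.00) = $52.80 + 10.9% × $2,321.00 = $305.79
Supplemental (19.7% flat on bonus): 19.7% × $800.00 = $157.60
Total wage tax: $305.79 + $157.60 = $463.39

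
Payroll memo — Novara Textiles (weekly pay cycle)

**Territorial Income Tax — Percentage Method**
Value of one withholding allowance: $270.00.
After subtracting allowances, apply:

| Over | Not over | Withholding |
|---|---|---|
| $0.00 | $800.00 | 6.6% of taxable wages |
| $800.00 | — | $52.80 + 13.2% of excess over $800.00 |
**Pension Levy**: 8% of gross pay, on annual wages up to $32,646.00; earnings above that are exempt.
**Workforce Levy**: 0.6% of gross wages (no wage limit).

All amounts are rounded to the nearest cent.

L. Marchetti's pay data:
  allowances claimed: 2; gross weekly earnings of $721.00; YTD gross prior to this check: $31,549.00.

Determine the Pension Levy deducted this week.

$57.68

Pension Levy: 8% × $721.00 = $57.68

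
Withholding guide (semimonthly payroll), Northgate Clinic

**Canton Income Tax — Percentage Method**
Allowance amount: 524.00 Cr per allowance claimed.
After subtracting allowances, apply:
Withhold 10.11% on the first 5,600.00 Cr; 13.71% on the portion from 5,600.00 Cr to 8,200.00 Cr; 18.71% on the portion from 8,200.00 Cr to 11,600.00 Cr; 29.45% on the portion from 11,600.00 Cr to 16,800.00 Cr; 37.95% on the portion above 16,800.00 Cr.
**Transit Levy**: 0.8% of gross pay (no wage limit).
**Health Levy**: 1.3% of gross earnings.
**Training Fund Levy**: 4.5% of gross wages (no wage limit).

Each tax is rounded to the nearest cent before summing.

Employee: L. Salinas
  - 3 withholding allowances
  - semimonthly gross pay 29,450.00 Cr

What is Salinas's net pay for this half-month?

Canton Income Tax: taxable = 29,450.00 Cr − 3×524.00 Cr = 27,878.00 Cr
  3,090.16 Cr + 37.95% × (27,878.00 Cr − 16,800.00 Cr) = 3,090.16 Cr + 37.95% × 11,078.00 Cr = 7,294.26 Cr
Transit Levy: 0.8% × 29,450.00 Cr = 235.60 Cr
Health Levy: 1.3% × 29,450.00 Cr = 382.85 Cr
Training Fund Levy: 4.5% × 29,450.00 Cr = 1,325.25 Cr
Total withheld: 7,294.26 Cr + 235.60 Cr + 382.85 Cr + 1,325.25 Cr = 9,237.96 Cr
Net pay: 29,450.00 Cr − 9,237.96 Cr = 20,212.04 Cr

20,212.04 Cr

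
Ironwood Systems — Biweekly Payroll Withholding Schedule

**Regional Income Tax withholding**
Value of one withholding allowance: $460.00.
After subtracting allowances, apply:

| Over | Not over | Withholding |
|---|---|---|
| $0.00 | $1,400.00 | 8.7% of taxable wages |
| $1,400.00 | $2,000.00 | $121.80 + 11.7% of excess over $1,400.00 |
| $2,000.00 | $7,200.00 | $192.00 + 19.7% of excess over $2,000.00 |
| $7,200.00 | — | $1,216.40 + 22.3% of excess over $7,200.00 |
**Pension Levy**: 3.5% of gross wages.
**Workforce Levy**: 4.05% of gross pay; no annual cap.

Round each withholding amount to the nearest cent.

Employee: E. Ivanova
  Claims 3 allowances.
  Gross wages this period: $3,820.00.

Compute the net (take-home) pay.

Regional Income Tax: taxable = $3,820.00 − 3×$460.00 = $2,440.00
  $192.00 + 19.7% × ($2,440.00 − $2,000.00) = $192.00 + 19.7% × $440.00 = $278.68
Pension Levy: 3.5% × $3,820.00 = $133.70
Workforce Levy: 4.05% × $3,820.00 = $154.71
Total withheld: $278.68 + $133.70 + $154.71 = $567.09
Net pay: $3,820.00 − $567.09 = $3,252.91

$3,252.91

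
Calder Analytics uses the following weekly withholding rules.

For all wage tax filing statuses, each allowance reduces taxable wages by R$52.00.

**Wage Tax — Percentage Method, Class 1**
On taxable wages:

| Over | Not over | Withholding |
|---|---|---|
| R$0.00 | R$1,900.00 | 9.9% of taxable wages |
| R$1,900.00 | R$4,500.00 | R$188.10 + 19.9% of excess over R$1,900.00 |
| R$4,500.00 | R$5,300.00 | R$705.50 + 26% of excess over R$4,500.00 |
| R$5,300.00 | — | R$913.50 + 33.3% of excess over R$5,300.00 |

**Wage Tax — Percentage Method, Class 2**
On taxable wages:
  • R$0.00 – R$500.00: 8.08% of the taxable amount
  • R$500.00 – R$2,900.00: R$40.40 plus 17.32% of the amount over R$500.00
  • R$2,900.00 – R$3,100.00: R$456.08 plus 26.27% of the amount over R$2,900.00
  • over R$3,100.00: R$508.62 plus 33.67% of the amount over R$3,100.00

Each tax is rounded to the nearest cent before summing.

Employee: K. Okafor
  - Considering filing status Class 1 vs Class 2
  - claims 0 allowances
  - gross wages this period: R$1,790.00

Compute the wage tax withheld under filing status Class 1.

Wage Tax (Class 1): taxable = R$1,790.00
  9.9% × R$1,790.00 = R$177.21

R$177.21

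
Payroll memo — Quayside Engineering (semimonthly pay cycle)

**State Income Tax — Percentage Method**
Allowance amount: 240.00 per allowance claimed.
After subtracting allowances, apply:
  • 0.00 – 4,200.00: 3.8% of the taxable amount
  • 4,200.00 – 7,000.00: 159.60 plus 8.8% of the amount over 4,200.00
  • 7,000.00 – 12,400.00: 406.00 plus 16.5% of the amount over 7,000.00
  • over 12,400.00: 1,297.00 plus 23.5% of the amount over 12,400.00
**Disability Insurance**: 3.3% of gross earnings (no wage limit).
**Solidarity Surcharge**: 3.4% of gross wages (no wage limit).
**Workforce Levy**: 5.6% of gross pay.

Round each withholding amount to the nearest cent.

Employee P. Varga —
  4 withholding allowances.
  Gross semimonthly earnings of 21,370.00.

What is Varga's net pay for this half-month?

15,562.14

State Income Tax: taxable = 21,370.00 − 4×240.00 = 20,410.00
  1,297.00 + 23.5% × (20,410.00 − 12,400.00) = 1,297.00 + 23.5% × 8,010.00 = 3,179.35
Disability Insurance: 3.3% × 21,370.00 = 705.21
Solidarity Surcharge: 3.4% × 21,370.00 = 726.58
Workforce Levy: 5.6% × 21,370.00 = 1,196.72
Total withheld: 3,179.35 + 705.21 + 726.58 + 1,196.72 = 5,807.86
Net pay: 21,370.00 − 5,807.86 = 15,562.14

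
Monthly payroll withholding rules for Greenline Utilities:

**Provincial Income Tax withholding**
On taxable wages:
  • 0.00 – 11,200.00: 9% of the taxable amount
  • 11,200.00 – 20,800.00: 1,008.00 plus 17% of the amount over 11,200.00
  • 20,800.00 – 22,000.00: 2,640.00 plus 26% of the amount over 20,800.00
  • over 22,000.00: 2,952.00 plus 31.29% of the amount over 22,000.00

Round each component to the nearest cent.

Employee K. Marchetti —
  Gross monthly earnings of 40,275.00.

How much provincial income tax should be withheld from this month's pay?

8,670.25

Provincial Income Tax: taxable = 40,275.00
  2,952.00 + 31.29% × (40,275.00 − 22,000.00) = 2,952.00 + 31.29% × 18,275.00 = 8,670.25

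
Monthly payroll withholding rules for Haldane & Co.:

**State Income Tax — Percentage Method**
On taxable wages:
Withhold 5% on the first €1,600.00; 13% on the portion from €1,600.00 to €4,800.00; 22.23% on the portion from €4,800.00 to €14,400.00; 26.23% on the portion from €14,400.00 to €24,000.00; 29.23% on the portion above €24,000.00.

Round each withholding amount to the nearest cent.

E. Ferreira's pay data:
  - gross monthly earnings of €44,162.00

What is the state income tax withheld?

State Income Tax: taxable = €44,162.00
  €5,148.16 + 29.23% × (€44,162.00 − €24,000.00) = €5,148.16 + 29.23% × €20,162.00 = €11,041.51

€11,041.51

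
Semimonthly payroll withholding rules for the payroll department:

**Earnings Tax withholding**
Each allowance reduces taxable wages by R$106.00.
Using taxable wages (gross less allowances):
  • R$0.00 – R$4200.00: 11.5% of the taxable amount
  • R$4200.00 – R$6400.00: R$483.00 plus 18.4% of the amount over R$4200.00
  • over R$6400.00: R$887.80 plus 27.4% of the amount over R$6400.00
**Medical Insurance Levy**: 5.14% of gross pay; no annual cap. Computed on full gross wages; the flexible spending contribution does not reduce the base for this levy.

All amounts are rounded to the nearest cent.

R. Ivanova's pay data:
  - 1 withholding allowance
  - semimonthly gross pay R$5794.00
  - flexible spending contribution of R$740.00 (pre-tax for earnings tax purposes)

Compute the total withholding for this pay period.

R$918.44

Earnings Tax: taxable = R$5794.00 − R$740.00 − 1×R$106.00 = R$4948.00
  R$483.00 + 18.4% × (R$4948.00 − R$4200.00) = R$483.00 + 18.4% × R$748.00 = R$620.63
Medical Insurance Levy: 5.14% × R$5794.00 = R$297.81
Total: R$620.63 + R$297.81 = R$918.44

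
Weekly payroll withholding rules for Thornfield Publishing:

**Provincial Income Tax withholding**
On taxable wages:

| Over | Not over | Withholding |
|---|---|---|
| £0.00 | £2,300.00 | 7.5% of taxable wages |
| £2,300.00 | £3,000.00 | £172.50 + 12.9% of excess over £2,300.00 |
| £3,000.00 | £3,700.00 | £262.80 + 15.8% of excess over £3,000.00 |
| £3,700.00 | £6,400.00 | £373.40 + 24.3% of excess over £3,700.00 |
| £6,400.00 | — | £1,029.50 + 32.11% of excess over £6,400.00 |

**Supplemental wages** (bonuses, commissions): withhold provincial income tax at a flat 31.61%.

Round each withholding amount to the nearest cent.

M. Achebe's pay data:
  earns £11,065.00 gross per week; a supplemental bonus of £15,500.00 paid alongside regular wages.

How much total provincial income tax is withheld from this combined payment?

Provincial Income Tax: taxable = £11,065.00
  £1,029.50 + 32.11% × (£11,065.00 − £6,400.00) = £1,029.50 + 32.11% × £4,665.00 = £2,527.43
Supplemental (31.61% flat on bonus): 31.61% × £15,500.00 = £4,899.55
Total provincial income tax: £2,527.43 + £4,899.55 = £7,426.98

£7,426.98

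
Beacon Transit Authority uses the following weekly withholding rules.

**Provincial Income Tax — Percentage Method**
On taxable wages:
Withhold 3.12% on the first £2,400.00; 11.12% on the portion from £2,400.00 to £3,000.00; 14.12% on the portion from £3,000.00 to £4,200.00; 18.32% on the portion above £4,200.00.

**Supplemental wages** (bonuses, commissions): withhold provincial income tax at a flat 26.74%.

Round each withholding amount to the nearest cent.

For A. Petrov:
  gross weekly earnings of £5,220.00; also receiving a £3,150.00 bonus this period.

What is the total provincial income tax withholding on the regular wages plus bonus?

£1,340.21

Provincial Income Tax: taxable = £5,220.00
  £311.04 + 18.32% × (£5,220.00 − £4,200.00) = £311.04 + 18.32% × £1,020.00 = £497.90
Supplemental (26.74% flat on bonus): 26.74% × £3,150.00 = £842.31
Total provincial income tax: £497.90 + £842.31 = £1,340.21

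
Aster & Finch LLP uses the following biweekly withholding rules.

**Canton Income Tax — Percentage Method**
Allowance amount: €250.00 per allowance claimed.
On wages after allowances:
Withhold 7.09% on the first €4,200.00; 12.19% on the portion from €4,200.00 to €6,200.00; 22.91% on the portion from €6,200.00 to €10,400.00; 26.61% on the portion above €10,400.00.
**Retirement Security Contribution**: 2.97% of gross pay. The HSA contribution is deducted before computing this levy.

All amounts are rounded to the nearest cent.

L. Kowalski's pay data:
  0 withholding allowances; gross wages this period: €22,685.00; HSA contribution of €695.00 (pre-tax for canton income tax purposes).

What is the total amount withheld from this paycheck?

€5,241.00

Canton Income Tax: taxable = €22,685.00 − €695.00 = €21,990.00
  €1,503.80 + 26.61% × (€21,990.00 − €10,400.00) = €1,503.80 + 26.61% × €11,590.00 = €4,587.90
Retirement Security Contribution: 2.97% × €21,990.00 = €653.10
Total: €4,587.90 + €653.10 = €5,241.00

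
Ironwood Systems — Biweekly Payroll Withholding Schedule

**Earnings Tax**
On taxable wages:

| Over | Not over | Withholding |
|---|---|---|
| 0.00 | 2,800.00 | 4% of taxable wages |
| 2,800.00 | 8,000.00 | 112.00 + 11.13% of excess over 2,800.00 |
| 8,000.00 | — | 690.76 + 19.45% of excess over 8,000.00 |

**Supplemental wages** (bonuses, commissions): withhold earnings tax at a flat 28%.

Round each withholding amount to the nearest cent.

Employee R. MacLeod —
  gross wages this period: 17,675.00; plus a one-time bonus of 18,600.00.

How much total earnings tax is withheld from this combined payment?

Earnings Tax: taxable = 17,675.00
  690.76 + 19.45% × (17,675.00 − 8,000.00) = 690.76 + 19.45% × 9,675.00 = 2,572.55
Supplemental (28% flat on bonus): 28% × 18,600.00 = 5,208.00
Total earnings tax: 2,572.55 + 5,208.00 = 7,780.55

7,780.55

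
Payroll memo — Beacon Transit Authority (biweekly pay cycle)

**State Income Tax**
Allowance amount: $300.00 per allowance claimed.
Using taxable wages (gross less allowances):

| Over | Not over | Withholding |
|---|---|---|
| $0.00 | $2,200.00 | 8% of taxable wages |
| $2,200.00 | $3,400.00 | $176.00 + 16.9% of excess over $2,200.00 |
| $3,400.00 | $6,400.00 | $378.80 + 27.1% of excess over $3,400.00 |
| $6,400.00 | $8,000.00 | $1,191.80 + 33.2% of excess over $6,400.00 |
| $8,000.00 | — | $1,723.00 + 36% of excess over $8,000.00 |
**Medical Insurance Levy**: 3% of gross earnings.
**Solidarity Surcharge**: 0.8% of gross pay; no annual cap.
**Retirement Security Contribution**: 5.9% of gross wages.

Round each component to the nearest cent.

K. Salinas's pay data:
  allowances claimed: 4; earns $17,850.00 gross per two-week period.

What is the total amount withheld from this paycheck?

$6,568.45

State Income Tax: taxable = $17,850.00 − 4×$300.00 = $16,650.00
  $1,723.00 + 36% × ($16,650.00 − $8,000.00) = $1,723.00 + 36% × $8,650.00 = $4,837.00
Medical Insurance Levy: 3% × $17,850.00 = $535.50
Solidarity Surcharge: 0.8% × $17,850.00 = $142.80
Retirement Security Contribution: 5.9% × $17,850.00 = $1,053.15
Total: $4,837.00 + $535.50 + $142.80 + $1,053.15 = $6,568.45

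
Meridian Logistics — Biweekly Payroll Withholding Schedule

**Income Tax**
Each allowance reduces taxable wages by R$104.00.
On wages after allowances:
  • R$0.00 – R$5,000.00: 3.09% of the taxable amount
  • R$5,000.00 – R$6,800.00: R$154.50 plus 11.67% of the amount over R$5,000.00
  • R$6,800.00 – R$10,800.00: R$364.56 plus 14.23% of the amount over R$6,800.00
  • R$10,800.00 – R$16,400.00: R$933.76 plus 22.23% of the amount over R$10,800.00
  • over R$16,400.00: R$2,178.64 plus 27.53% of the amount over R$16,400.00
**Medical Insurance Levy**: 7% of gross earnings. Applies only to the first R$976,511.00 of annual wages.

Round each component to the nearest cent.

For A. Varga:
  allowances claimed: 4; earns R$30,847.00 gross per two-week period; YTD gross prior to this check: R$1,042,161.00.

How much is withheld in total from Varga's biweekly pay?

Income Tax: taxable = R$30,847.00 − 4×R$104.00 = R$30,431.00
  R$2,178.64 + 27.53% × (R$30,431.00 − R$16,400.00) = R$2,178.64 + 27.53% × R$14,031.00 = R$6,041.37
Medical Insurance Levy: YTD R$1,042,161.00 ≥ cap R$976,511.00 → R$0.00
Total: R$6,041.37 + R$0.00 = R$6,041.37

R$6,041.37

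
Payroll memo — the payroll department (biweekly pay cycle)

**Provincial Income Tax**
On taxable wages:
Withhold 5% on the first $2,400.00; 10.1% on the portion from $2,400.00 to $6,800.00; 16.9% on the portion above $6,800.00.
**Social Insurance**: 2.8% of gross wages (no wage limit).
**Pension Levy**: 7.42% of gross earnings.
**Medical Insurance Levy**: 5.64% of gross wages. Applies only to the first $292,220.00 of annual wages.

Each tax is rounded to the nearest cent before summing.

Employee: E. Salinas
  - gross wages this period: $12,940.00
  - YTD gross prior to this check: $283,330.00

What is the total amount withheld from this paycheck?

$3,425.93

Provincial Income Tax: taxable = $12,940.00
  $564.40 + 16.9% × ($12,940.00 − $6,800.00) = $564.40 + 16.9% × $6,140.00 = $1,602.06
Social Insurance: 2.8% × $12,940.00 = $362.32
Pension Levy: 7.42% × $12,940.00 = $960.15
Medical Insurance Levy: cap $292,220.00 − YTD $283,330.00 = $8,890.00 subject; 5.64% × $8,890.00 = $501.40
Total: $1,602.06 + $362.32 + $960.15 + $501.40 = $3,425.93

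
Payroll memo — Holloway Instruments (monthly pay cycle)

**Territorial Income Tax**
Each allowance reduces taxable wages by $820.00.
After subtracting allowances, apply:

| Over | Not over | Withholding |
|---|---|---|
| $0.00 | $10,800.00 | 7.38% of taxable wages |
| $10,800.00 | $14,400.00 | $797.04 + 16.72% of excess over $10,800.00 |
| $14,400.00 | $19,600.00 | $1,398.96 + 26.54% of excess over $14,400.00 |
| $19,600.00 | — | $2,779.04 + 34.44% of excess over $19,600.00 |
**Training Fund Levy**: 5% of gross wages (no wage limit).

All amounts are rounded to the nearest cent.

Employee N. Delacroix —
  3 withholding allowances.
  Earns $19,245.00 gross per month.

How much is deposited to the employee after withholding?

Territorial Income Tax: taxable = $19,245.00 − 3×$820.00 = $16,785.00
  $1,398.96 + 26.54% × ($16,785.00 − $14,400.00) = $1,398.96 + 26.54% × $2,385.00 = $2,031.94
Training Fund Levy: 5% × $19,245.00 = $962.25
Total withheld: $2,031.94 + $962.25 = $2,994.19
Net pay: $19,245.00 − $2,994.19 = $16,250.81

$16,250.81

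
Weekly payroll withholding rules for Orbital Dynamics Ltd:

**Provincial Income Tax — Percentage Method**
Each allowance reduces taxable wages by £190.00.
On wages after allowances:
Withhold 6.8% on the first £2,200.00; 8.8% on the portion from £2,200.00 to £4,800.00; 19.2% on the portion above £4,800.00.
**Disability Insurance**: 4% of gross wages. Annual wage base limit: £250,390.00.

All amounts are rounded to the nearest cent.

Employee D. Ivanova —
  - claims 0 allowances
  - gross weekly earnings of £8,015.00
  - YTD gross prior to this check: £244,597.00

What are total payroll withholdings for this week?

£1,227.40

Provincial Income Tax: taxable = £8,015.00
  £378.40 + 19.2% × (£8,015.00 − £4,800.00) = £378.40 + 19.2% × £3,215.00 = £995.68
Disability Insurance: cap £250,390.00 − YTD £244,597.00 = £5,793.00 subject; 4% × £5,793.00 = £231.72
Total: £995.68 + £231.72 = £1,227.40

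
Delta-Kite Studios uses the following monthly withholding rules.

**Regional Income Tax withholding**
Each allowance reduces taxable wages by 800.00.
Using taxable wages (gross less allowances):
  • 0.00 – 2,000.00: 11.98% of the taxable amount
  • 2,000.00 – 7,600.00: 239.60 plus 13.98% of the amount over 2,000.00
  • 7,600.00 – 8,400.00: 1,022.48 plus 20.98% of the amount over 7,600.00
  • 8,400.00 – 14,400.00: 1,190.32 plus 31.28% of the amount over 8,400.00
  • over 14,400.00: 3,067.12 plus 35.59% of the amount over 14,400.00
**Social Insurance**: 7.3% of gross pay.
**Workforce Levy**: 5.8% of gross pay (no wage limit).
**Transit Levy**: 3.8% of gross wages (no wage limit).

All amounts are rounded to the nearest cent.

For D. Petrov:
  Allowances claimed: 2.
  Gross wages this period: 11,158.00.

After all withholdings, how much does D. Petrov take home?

7,719.77

Regional Income Tax: taxable = 11,158.00 − 2×800.00 = 9,558.00
  1,190.32 + 31.28% × (9,558.00 − 8,400.00) = 1,190.32 + 31.28% × 1,158.00 = 1,552.54
Social Insurance: 7.3% × 11,158.00 = 814.53
Workforce Levy: 5.8% × 11,158.00 = 647.16
Transit Levy: 3.8% × 11,158.00 = 424.00
Total withheld: 1,552.54 + 814.53 + 647.16 + 424.00 = 3,438.23
Net pay: 11,158.00 − 3,438.23 = 7,719.77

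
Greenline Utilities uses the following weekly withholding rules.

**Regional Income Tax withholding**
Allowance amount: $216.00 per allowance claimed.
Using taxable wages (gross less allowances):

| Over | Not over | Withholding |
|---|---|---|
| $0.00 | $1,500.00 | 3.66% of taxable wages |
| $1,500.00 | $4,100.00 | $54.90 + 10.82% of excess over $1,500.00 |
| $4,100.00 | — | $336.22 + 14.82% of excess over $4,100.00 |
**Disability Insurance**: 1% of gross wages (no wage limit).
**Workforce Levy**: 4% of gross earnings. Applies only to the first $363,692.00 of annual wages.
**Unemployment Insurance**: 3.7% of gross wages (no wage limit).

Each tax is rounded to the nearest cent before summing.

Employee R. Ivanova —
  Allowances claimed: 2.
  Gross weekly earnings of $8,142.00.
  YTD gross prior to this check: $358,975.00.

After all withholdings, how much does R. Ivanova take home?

$6,699.43

Regional Income Tax: taxable = $8,142.00 − 2×$216.00 = $7,710.00
  $336.22 + 14.82% × ($7,710.00 − $4,100.00) = $336.22 + 14.82% × $3,610.00 = $871.22
Disability Insurance: 1% × $8,142.00 = $81.42
Workforce Levy: cap $363,692.00 − YTD $358,975.00 = $4,717.00 subject; 4% × $4,717.00 = $188.68
Unemployment Insurance: 3.7% × $8,142.00 = $301.25
Total withheld: $871.22 + $81.42 + $188.68 + $301.25 = $1,442.57
Net pay: $8,142.00 − $1,442.57 = $6,699.43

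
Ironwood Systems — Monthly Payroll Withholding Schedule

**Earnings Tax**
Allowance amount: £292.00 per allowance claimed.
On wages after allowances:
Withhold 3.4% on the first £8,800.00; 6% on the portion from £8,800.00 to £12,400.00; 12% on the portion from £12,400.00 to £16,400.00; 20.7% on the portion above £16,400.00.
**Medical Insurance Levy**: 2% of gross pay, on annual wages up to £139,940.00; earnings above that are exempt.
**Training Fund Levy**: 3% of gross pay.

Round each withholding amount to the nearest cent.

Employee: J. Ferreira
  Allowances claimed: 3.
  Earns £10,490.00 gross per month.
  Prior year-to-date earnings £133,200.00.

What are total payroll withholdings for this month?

Earnings Tax: taxable = £10,490.00 − 3×£292.00 = £9,614.00
  £299.20 + 6% × (£9,614.00 − £8,800.00) = £299.20 + 6% × £814.00 = £348.04
Medical Insurance Levy: cap £139,940.00 − YTD £133,200.00 = £6,740.00 subject; 2% × £6,740.00 = £134.80
Training Fund Levy: 3% × £10,490.00 = £314.70
Total: £348.04 + £134.80 + £314.70 = £797.54

£797.54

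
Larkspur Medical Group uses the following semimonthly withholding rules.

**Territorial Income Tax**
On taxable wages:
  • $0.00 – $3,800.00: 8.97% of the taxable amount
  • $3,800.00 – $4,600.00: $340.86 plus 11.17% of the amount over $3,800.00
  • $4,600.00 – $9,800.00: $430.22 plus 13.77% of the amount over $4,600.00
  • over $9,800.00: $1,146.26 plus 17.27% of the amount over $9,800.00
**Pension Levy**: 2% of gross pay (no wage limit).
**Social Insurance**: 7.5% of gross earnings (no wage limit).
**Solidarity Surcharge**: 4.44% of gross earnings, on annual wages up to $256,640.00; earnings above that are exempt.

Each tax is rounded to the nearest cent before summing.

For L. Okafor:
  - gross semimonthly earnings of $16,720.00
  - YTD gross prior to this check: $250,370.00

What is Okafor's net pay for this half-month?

$12,511.87

Territorial Income Tax: taxable = $16,720.00
  $1,146.26 + 17.27% × ($16,720.00 − $9,800.00) = $1,146.26 + 17.27% × $6,920.00 = $2,341.34
Pension Levy: 2% × $16,720.00 = $334.40
Social Insurance: 7.5% × $16,720.00 = $1,254.00
Solidarity Surcharge: cap $256,640.00 − YTD $250,370.00 = $6,270.00 subject; 4.44% × $6,270.00 = $278.39
Total withheld: $2,341.34 + $334.40 + $1,254.00 + $278.39 = $4,208.13
Net pay: $16,720.00 − $4,208.13 = $12,511.87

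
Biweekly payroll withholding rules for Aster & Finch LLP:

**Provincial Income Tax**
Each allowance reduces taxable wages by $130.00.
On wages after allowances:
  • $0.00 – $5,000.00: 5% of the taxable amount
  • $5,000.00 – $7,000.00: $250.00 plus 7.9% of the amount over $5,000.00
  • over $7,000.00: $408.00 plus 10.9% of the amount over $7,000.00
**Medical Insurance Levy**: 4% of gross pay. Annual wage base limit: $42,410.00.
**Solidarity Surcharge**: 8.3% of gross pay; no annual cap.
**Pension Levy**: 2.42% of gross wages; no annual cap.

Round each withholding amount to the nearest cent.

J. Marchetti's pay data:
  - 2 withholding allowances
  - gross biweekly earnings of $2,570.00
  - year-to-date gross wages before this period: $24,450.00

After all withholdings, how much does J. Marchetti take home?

Provincial Income Tax: taxable = $2,570.00 − 2×$130.00 = $2,310.00
  5% × $2,310.00 = $115.50
Medical Insurance Levy: 4% × $2,570.00 = $102.80
Solidarity Surcharge: 8.3% × $2,570.00 = $213.31
Pension Levy: 2.42% × $2,570.00 = $62.19
Total withheld: $115.50 + $102.80 + $213.31 + $62.19 = $493.80
Net pay: $2,570.00 − $493.80 = $2,076.20

$2,076.20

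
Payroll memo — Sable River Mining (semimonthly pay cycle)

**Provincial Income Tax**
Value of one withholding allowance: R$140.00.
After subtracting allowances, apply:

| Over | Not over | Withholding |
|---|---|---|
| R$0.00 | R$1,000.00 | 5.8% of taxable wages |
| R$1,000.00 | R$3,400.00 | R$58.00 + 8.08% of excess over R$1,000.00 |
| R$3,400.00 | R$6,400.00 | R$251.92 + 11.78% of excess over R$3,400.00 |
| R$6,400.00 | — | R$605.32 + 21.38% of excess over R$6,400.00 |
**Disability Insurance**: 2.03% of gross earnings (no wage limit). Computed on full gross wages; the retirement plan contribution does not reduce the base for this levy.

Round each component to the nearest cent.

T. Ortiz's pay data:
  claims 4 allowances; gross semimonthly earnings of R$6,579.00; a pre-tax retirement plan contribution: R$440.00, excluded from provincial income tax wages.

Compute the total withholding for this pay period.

R$642.16

Provincial Income Tax: taxable = R$6,579.00 − R$440.00 − 4×R$140.00 = R$5,579.00
  R$251.92 + 11.78% × (R$5,579.00 − R$3,400.00) = R$251.92 + 11.78% × R$2,179.00 = R$508.61
Disability Insurance: 2.03% × R$6,579.00 = R$133.55
Total: R$508.61 + R$133.55 = R$642.16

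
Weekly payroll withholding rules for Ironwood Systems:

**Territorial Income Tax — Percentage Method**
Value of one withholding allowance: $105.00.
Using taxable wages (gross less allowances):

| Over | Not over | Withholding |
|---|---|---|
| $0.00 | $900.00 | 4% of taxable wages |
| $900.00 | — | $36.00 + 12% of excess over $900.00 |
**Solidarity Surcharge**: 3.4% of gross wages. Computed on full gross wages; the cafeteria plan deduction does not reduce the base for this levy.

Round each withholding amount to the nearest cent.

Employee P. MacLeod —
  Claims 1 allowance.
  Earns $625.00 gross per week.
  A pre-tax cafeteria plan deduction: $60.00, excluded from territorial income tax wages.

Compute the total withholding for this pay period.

Territorial Income Tax: taxable = $625.00 − $60.00 − 1×$105.00 = $460.00
  4% × $460.00 = $18.40
Solidarity Surcharge: 3.4% × $625.00 = $21.25
Total: $18.40 + $21.25 = $39.65

$39.65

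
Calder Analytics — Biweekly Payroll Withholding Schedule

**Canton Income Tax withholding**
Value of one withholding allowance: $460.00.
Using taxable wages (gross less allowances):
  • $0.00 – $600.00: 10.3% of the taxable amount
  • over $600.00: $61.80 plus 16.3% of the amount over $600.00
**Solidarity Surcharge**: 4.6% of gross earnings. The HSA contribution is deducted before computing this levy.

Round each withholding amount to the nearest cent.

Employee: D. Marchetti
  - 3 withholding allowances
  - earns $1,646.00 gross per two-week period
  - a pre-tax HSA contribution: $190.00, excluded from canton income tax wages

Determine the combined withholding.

Canton Income Tax: taxable = $1,646.00 − $190.00 − 3×$460.00 = $76.00
  10.3% × $76.00 = $7.83
Solidarity Surcharge: 4.6% × $1,456.00 = $66.98
Total: $7.83 + $66.98 = $74.81

$74.81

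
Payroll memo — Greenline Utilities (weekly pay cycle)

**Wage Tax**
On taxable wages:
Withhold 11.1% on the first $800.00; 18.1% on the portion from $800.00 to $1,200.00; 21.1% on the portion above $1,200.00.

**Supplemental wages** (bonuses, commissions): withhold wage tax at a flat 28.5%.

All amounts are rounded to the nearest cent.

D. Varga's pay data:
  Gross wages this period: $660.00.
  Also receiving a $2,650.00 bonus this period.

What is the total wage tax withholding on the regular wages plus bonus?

Wage Tax: taxable = $660.00
  11.1% × $660.00 = $73.26
Supplemental (28.5% flat on bonus): 28.5% × $2,650.00 = $755.25
Total wage tax: $73.26 + $755.25 = $828.51

$828.51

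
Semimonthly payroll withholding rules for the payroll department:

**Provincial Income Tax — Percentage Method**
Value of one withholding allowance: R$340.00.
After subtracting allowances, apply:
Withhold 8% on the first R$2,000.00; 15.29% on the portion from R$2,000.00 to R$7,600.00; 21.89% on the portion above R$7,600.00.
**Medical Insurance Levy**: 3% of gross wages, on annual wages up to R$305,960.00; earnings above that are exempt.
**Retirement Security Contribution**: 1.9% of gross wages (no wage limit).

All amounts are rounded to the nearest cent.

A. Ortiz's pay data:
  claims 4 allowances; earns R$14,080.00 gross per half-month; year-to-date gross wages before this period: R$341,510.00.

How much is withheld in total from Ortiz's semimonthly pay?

Provincial Income Tax: taxable = R$14,080.00 − 4×R$340.00 = R$12,720.00
  R$1,016.24 + 21.89% × (R$12,720.00 − R$7,600.00) = R$1,016.24 + 21.89% × R$5,120.00 = R$2,137.01
Medical Insurance Levy: YTD R$341,510.00 ≥ cap R$305,960.00 → R$0.00
Retirement Security Contribution: 1.9% × R$14,080.00 = R$267.52
Total: R$2,137.01 + R$0.00 + R$267.52 = R$2,404.53

R$2,404.53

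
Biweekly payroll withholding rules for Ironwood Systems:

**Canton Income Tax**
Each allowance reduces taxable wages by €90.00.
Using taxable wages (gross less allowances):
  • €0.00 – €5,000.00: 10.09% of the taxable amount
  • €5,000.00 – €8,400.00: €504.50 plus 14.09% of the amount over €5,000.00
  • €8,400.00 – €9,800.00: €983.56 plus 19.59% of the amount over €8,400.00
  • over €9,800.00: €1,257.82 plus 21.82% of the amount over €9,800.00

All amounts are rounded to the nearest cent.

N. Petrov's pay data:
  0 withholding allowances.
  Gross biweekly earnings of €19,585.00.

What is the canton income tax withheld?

Canton Income Tax: taxable = €19,585.00
  €1,257.82 + 21.82% × (€19,585.00 − €9,800.00) = €1,257.82 + 21.82% × €9,785.00 = €3,392.91

€3,392.91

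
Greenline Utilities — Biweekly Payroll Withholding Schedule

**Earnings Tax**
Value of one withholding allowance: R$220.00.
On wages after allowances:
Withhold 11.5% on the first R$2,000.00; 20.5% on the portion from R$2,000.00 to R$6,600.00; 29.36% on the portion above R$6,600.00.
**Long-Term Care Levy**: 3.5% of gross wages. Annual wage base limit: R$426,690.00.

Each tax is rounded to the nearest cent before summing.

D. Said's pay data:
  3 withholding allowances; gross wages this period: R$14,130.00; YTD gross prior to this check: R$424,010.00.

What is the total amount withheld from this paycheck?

R$3,283.83

Earnings Tax: taxable = R$14,130.00 − 3×R$220.00 = R$13,470.00
  R$1,173.00 + 29.36% × (R$13,470.00 − R$6,600.00) = R$1,173.00 + 29.36% × R$6,870.00 = R$3,190.03
Long-Term Care Levy: cap R$426,690.00 − YTD R$424,010.00 = R$2,680.00 subject; 3.5% × R$2,680.00 = R$93.80
Total: R$3,190.03 + R$93.80 = R$3,283.83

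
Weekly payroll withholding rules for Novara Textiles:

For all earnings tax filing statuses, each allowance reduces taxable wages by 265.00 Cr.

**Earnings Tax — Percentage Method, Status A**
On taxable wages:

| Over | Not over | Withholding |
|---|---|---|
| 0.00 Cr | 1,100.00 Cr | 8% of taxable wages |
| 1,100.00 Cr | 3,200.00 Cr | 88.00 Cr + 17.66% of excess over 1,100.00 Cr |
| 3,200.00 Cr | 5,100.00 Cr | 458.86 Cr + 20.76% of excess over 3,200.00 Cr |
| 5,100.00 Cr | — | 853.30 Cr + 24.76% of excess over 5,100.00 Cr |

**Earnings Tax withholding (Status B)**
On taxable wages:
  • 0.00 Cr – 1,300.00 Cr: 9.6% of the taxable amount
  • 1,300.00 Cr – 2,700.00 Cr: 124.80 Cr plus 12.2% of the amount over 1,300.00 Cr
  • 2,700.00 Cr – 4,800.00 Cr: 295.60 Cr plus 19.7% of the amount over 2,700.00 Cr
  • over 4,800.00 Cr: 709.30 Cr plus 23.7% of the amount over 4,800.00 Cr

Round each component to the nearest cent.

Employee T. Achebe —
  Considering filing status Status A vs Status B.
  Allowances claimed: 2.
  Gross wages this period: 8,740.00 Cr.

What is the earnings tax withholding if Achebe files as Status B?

1,517.47 Cr

Earnings Tax (Status B): taxable = 8,740.00 Cr − 2×265.00 Cr = 8,210.00 Cr
  709.30 Cr + 23.7% × (8,210.00 Cr − 4,800.00 Cr) = 709.30 Cr + 23.7% × 3,410.00 Cr = 1,517.47 Cr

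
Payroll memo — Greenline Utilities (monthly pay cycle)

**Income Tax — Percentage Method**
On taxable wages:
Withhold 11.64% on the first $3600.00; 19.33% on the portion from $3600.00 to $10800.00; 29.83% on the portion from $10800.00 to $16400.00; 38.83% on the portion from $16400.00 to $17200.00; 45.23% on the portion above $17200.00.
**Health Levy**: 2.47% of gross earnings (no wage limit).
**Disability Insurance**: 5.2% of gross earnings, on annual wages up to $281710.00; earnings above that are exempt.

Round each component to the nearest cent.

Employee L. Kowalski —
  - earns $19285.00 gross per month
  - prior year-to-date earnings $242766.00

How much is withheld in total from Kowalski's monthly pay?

Income Tax: taxable = $19285.00
  $3791.92 + 45.23% × ($19285.00 − $17200.00) = $3791.92 + 45.23% × $2085.00 = $4734.97
Health Levy: 2.47% × $19285.00 = $476.34
Disability Insurance: 5.2% × $19285.00 = $1002.82
Total: $4734.97 + $476.34 + $1002.82 = $6214.13

$6214.13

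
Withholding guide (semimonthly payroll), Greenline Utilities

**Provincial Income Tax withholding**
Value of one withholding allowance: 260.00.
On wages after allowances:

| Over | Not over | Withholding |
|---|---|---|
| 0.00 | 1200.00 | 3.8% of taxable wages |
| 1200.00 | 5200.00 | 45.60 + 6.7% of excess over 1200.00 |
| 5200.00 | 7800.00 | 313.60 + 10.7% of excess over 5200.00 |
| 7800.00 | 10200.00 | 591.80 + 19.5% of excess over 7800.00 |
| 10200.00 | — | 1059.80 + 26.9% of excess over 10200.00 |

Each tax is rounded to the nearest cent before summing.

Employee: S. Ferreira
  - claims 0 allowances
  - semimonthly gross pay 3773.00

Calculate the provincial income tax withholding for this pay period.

217.99

Provincial Income Tax: taxable = 3773.00
  45.60 + 6.7% × (3773.00 − 1200.00) = 45.60 + 6.7% × 2573.00 = 217.99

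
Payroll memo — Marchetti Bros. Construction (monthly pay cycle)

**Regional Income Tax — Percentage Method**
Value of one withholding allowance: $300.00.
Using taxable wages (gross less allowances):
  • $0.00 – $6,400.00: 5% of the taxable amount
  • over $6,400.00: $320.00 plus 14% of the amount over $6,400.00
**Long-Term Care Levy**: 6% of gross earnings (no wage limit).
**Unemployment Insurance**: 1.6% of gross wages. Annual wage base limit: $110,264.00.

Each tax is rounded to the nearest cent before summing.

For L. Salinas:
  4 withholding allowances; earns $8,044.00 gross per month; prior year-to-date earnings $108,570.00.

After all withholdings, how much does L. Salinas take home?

Regional Income Tax: taxable = $8,044.00 − 4×$300.00 = $6,844.00
  $320.00 + 14% × ($6,844.00 − $6,400.00) = $320.00 + 14% × $444.00 = $382.16
Long-Term Care Levy: 6% × $8,044.00 = $482.64
Unemployment Insurance: cap $110,264.00 − YTD $108,570.00 = $1,694.00 subject; 1.6% × $1,694.00 = $27.10
Total withheld: $382.16 + $482.64 + $27.10 = $891.90
Net pay: $8,044.00 − $891.90 = $7,152.10

$7,152.10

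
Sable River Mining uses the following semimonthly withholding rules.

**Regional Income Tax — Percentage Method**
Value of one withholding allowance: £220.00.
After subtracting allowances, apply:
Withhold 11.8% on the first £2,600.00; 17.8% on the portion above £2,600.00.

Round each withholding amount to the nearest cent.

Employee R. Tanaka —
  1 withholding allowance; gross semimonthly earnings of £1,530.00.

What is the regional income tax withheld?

£154.58

Regional Income Tax: taxable = £1,530.00 − 1×£220.00 = £1,310.00
  11.8% × £1,310.00 = £154.58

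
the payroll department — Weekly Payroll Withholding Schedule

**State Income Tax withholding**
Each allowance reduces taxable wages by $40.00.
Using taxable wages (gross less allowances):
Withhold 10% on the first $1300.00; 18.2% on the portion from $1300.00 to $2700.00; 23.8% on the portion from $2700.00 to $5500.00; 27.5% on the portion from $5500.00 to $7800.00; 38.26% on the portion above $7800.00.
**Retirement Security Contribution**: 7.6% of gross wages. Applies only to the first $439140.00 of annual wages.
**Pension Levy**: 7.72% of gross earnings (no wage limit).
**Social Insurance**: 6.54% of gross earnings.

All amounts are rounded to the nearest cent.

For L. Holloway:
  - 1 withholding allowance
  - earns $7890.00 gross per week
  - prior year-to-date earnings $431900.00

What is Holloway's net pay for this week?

State Income Tax: taxable = $7890.00 − 1×$40.00 = $7850.00
  $1683.70 + 38.26% × ($7850.00 − $7800.00) = $1683.70 + 38.26% × $50.00 = $1702.83
Retirement Security Contribution: cap $439140.00 − YTD $431900.00 = $7240.00 subject; 7.6% × $7240.00 = $550.24
Pension Levy: 7.72% × $7890.00 = $609.11
Social Insurance: 6.54% × $7890.00 = $516.01
Total withheld: $1702.83 + $550.24 + $609.11 + $516.01 = $3378.19
Net pay: $7890.00 − $3378.19 = $4511.81

$4511.81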